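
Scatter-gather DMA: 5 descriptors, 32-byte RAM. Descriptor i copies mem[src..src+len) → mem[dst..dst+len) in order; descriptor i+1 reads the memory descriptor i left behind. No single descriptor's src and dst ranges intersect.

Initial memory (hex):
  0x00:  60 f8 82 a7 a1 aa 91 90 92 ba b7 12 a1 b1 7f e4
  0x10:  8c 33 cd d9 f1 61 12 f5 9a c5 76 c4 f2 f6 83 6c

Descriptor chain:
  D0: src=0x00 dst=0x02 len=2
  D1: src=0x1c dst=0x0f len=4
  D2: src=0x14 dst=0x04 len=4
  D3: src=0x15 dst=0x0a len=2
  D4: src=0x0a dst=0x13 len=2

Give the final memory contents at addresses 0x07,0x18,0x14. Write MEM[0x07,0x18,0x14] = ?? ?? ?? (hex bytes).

MEM[0x07,0x18,0x14] = f5 9a 12

[0] 0x00->0x02 len=2 : 60 f8
[1] 0x1c->0x0f len=4 : f2 f6 83 6c
[2] 0x14->0x04 len=4 : f1 61 12 f5
[3] 0x15->0x0a len=2 : 61 12
[4] 0x0a->0x13 len=2 : 61 12
query mem[0x07]=0xf5, mem[0x18]=0x9a, mem[0x14]=0x12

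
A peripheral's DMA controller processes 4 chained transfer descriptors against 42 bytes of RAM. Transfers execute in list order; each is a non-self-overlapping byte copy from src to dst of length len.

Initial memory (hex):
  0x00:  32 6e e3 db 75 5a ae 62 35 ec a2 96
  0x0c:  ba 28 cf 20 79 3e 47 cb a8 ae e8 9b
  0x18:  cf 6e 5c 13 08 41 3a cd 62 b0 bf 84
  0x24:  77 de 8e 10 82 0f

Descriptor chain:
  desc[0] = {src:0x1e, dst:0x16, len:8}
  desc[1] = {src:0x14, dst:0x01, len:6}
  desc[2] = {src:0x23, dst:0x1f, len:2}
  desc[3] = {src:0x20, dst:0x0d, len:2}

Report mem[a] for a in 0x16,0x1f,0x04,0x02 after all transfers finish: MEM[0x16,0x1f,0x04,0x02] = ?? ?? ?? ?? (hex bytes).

#0 dst[0x16+8] := {0x3a,0xcd,0x62,0xb0,0xbf,0x84,0x77,0xde}
#1 dst[0x01+6] := {0xa8,0xae,0x3a,0xcd,0x62,0xb0}
#2 dst[0x1f+2] := {0x84,0x77}
#3 dst[0x0d+2] := {0x77,0xb0}
query mem[0x16]=0x3a, mem[0x1f]=0x84, mem[0x04]=0xcd, mem[0x02]=0xae

MEM[0x16,0x1f,0x04,0x02] = 3a 84 cd ae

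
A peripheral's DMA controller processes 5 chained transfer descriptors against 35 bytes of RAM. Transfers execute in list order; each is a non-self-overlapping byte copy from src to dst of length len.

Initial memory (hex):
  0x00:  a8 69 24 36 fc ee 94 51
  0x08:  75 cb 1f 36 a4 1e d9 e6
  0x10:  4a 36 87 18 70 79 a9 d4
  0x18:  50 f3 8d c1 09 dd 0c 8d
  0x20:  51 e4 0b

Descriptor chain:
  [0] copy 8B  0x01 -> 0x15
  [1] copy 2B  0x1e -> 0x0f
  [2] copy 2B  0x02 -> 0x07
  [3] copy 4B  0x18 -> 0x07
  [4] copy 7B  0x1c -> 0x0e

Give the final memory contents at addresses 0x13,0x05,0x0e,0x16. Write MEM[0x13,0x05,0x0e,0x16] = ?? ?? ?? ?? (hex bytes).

[0] 0x01->0x15 len=8 : 69 24 36 fc ee 94 51 75
[1] 0x1e->0x0f len=2 : 0c 8d
[2] 0x02->0x07 len=2 : 24 36
[3] 0x18->0x07 len=4 : fc ee 94 51
[4] 0x1c->0x0e len=7 : 75 dd 0c 8d 51 e4 0b
query mem[0x13]=0xe4, mem[0x05]=0xee, mem[0x0e]=0x75, mem[0x16]=0x24

MEM[0x13,0x05,0x0e,0x16] = e4 ee 75 24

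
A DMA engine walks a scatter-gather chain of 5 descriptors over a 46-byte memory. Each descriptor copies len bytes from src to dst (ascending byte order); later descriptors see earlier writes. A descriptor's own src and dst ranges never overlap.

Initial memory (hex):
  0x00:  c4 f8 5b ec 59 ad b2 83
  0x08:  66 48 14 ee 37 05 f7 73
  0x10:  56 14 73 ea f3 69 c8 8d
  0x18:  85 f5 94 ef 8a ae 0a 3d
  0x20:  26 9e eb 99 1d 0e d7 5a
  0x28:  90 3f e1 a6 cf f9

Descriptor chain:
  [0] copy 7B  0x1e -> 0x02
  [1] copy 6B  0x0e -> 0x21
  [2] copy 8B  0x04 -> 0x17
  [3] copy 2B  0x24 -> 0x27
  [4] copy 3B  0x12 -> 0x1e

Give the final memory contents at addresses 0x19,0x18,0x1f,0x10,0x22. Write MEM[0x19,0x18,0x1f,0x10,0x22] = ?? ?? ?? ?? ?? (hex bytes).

MEM[0x19,0x18,0x1f,0x10,0x22] = eb 9e ea 56 73

  after D0: wrote 7B at 0x02 = 0a3d269eeb991d
  after D1: wrote 6B at 0x21 = f773561473ea
  after D2: wrote 8B at 0x17 = 269eeb991d4814ee
  after D3: wrote 2B at 0x27 = 1473
  after D4: wrote 3B at 0x1e = 73eaf3
query mem[0x19]=0xeb, mem[0x18]=0x9e, mem[0x1f]=0xea, mem[0x10]=0x56, mem[0x22]=0x73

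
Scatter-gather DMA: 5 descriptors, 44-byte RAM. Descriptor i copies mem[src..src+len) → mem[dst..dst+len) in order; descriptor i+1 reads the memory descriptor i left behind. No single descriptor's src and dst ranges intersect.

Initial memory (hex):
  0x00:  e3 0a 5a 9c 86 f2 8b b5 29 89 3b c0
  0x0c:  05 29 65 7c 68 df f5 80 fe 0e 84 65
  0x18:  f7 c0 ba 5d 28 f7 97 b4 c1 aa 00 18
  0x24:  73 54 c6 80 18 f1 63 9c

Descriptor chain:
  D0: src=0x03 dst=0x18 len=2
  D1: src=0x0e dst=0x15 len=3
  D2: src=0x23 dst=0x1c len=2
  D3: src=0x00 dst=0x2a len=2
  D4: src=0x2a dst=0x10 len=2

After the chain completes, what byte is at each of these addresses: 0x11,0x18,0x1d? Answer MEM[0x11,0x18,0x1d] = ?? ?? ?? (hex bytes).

D0: mem[0x18..0x19] <- [9c 86]
D1: mem[0x15..0x17] <- [65 7c 68]
D2: mem[0x1c..0x1d] <- [18 73]
D3: mem[0x2a..0x2b] <- [e3 0a]
D4: mem[0x10..0x11] <- [e3 0a]
query mem[0x11]=0x0a, mem[0x18]=0x9c, mem[0x1d]=0x73

MEM[0x11,0x18,0x1d] = 0a 9c 73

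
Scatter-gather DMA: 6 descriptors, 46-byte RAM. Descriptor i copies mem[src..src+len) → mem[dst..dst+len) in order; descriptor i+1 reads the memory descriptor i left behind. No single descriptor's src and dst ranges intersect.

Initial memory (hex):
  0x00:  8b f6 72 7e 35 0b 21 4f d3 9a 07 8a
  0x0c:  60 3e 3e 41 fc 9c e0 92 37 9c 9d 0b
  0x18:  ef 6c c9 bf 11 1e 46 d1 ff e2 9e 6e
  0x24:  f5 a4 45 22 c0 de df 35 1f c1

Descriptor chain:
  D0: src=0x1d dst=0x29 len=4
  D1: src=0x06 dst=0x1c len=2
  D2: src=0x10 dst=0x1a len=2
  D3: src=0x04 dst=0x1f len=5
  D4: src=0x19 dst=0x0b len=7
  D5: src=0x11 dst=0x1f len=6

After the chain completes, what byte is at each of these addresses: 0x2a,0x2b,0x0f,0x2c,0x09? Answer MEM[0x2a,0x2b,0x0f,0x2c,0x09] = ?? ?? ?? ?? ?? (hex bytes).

MEM[0x2a,0x2b,0x0f,0x2c,0x09] = 46 d1 4f ff 9a

D0: mem[0x29..0x2c] <- [1e 46 d1 ff]
D1: mem[0x1c..0x1d] <- [21 4f]
D2: mem[0x1a..0x1b] <- [fc 9c]
D3: mem[0x1f..0x23] <- [35 0b 21 4f d3]
D4: mem[0x0b..0x11] <- [6c fc 9c 21 4f 46 35]
D5: mem[0x1f..0x24] <- [35 e0 92 37 9c 9d]
query mem[0x2a]=0x46, mem[0x2b]=0xd1, mem[0x0f]=0x4f, mem[0x2c]=0xff, mem[0x09]=0x9a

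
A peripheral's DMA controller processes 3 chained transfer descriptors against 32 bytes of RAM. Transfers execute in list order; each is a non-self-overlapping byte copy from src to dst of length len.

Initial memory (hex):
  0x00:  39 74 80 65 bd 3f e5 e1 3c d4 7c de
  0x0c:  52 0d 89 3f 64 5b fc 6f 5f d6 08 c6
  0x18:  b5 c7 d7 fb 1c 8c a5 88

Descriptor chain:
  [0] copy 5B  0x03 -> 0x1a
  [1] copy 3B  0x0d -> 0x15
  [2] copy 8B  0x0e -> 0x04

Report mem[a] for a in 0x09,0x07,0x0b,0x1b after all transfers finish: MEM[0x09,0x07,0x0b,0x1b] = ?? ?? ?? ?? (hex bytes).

MEM[0x09,0x07,0x0b,0x1b] = 6f 5b 0d bd

#0 dst[0x1a+5] := {0x65,0xbd,0x3f,0xe5,0xe1}
#1 dst[0x15+3] := {0x0d,0x89,0x3f}
#2 dst[0x04+8] := {0x89,0x3f,0x64,0x5b,0xfc,0x6f,0x5f,0x0d}
query mem[0x09]=0x6f, mem[0x07]=0x5b, mem[0x0b]=0x0d, mem[0x1b]=0xbd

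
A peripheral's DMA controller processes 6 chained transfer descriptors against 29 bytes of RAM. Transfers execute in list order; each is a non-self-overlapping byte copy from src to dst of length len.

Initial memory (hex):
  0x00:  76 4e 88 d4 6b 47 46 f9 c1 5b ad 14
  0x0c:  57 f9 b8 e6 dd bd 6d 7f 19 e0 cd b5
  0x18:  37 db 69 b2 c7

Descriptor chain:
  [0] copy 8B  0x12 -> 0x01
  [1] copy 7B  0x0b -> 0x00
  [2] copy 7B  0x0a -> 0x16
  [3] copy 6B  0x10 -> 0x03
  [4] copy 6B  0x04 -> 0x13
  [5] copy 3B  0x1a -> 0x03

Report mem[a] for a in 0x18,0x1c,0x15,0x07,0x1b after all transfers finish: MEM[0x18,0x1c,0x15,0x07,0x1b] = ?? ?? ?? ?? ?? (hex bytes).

#0 dst[0x01+8] := {0x6d,0x7f,0x19,0xe0,0xcd,0xb5,0x37,0xdb}
#1 dst[0x00+7] := {0x14,0x57,0xf9,0xb8,0xe6,0xdd,0xbd}
#2 dst[0x16+7] := {0xad,0x14,0x57,0xf9,0xb8,0xe6,0xdd}
#3 dst[0x03+6] := {0xdd,0xbd,0x6d,0x7f,0x19,0xe0}
#4 dst[0x13+6] := {0xbd,0x6d,0x7f,0x19,0xe0,0x5b}
#5 dst[0x03+3] := {0xb8,0xe6,0xdd}
query mem[0x18]=0x5b, mem[0x1c]=0xdd, mem[0x15]=0x7f, mem[0x07]=0x19, mem[0x1b]=0xe6

MEM[0x18,0x1c,0x15,0x07,0x1b] = 5b dd 7f 19 e6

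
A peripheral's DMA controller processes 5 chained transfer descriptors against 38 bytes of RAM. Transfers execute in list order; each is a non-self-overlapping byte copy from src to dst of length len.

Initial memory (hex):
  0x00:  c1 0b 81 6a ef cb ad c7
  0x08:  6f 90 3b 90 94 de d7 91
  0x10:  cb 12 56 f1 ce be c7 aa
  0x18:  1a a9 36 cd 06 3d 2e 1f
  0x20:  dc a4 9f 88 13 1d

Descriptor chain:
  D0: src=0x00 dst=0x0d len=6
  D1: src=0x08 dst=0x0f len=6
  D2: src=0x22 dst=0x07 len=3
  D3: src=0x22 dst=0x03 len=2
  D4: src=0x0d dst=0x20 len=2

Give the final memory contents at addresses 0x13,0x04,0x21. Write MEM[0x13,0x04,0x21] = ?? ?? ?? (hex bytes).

#0 dst[0x0d+6] := {0xc1,0x0b,0x81,0x6a,0xef,0xcb}
#1 dst[0x0f+6] := {0x6f,0x90,0x3b,0x90,0x94,0xc1}
#2 dst[0x07+3] := {0x9f,0x88,0x13}
#3 dst[0x03+2] := {0x9f,0x88}
#4 dst[0x20+2] := {0xc1,0x0b}
query mem[0x13]=0x94, mem[0x04]=0x88, mem[0x21]=0x0b

MEM[0x13,0x04,0x21] = 94 88 0b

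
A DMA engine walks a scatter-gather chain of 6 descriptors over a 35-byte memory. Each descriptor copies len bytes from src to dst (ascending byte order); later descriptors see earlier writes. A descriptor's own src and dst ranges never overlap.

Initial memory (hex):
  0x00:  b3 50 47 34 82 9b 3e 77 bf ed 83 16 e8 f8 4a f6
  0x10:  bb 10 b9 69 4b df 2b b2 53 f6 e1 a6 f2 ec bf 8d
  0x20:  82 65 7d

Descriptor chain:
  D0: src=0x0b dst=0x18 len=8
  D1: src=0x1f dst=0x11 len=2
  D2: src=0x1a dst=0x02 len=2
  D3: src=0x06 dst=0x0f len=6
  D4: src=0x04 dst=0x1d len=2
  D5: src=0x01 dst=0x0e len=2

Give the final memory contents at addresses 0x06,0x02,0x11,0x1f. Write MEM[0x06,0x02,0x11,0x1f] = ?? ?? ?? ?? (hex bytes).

#0 dst[0x18+8] := {0x16,0xe8,0xf8,0x4a,0xf6,0xbb,0x10,0xb9}
#1 dst[0x11+2] := {0xb9,0x82}
#2 dst[0x02+2] := {0xf8,0x4a}
#3 dst[0x0f+6] := {0x3e,0x77,0xbf,0xed,0x83,0x16}
#4 dst[0x1d+2] := {0x82,0x9b}
#5 dst[0x0e+2] := {0x50,0xf8}
query mem[0x06]=0x3e, mem[0x02]=0xf8, mem[0x11]=0xbf, mem[0x1f]=0xb9

MEM[0x06,0x02,0x11,0x1f] = 3e f8 bf b9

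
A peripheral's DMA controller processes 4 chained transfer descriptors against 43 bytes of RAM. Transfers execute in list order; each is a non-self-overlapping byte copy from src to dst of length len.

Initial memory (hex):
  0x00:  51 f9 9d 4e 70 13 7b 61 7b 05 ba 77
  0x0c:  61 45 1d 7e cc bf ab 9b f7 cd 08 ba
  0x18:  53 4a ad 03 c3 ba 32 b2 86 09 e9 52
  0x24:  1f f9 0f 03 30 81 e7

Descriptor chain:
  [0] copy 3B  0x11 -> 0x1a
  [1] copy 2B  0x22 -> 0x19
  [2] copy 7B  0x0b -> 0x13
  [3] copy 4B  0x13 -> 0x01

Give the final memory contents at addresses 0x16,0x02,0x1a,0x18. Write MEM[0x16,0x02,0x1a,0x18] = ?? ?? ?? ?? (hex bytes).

[0] 0x11->0x1a len=3 : bf ab 9b
[1] 0x22->0x19 len=2 : e9 52
[2] 0x0b->0x13 len=7 : 77 61 45 1d 7e cc bf
[3] 0x13->0x01 len=4 : 77 61 45 1d
query mem[0x16]=0x1d, mem[0x02]=0x61, mem[0x1a]=0x52, mem[0x18]=0xcc

MEM[0x16,0x02,0x1a,0x18] = 1d 61 52 cc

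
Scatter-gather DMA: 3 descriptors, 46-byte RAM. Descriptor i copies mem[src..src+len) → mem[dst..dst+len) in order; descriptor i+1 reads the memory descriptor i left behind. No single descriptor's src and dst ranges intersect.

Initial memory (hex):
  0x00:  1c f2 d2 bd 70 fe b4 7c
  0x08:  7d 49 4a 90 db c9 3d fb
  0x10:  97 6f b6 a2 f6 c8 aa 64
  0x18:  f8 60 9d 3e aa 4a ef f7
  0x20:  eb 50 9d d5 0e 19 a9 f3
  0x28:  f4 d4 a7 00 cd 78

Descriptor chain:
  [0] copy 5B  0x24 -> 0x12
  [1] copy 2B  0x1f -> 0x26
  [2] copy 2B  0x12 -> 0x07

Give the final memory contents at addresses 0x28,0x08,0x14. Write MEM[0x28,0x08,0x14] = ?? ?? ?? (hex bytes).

D0: mem[0x12..0x16] <- [0e 19 a9 f3 f4]
D1: mem[0x26..0x27] <- [f7 eb]
D2: mem[0x07..0x08] <- [0e 19]
query mem[0x28]=0xf4, mem[0x08]=0x19, mem[0x14]=0xa9

MEM[0x28,0x08,0x14] = f4 19 a9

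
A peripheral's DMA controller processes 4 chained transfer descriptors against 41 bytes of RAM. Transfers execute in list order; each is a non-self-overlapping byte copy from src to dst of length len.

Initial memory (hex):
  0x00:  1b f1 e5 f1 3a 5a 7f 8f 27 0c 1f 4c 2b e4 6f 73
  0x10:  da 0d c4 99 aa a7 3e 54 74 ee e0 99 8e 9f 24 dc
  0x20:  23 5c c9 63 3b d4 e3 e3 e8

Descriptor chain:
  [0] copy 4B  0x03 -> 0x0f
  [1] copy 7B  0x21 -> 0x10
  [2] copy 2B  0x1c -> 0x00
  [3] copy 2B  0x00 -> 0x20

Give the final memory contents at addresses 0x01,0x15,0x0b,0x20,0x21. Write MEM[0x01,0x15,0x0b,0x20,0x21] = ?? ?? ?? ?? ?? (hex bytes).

#0 dst[0x0f+4] := {0xf1,0x3a,0x5a,0x7f}
#1 dst[0x10+7] := {0x5c,0xc9,0x63,0x3b,0xd4,0xe3,0xe3}
#2 dst[0x00+2] := {0x8e,0x9f}
#3 dst[0x20+2] := {0x8e,0x9f}
query mem[0x01]=0x9f, mem[0x15]=0xe3, mem[0x0b]=0x4c, mem[0x20]=0x8e, mem[0x21]=0x9f

MEM[0x01,0x15,0x0b,0x20,0x21] = 9f e3 4c 8e 9f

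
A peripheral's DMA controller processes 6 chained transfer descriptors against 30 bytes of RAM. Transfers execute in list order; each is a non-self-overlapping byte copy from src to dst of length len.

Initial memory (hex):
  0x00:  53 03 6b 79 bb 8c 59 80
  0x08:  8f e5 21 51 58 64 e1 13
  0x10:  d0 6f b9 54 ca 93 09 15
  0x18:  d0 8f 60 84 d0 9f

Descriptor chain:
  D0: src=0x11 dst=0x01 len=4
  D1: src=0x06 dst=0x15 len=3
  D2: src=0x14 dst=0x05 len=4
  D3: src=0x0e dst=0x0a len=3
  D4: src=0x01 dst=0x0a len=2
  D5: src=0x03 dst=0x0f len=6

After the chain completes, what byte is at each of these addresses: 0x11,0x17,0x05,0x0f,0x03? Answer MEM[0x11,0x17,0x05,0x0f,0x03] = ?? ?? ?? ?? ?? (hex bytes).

D0: mem[0x01..0x04] <- [6f b9 54 ca]
D1: mem[0x15..0x17] <- [59 80 8f]
D2: mem[0x05..0x08] <- [ca 59 80 8f]
D3: mem[0x0a..0x0c] <- [e1 13 d0]
D4: mem[0x0a..0x0b] <- [6f b9]
D5: mem[0x0f..0x14] <- [54 ca ca 59 80 8f]
query mem[0x11]=0xca, mem[0x17]=0x8f, mem[0x05]=0xca, mem[0x0f]=0x54, mem[0x03]=0x54

MEM[0x11,0x17,0x05,0x0f,0x03] = ca 8f ca 54 54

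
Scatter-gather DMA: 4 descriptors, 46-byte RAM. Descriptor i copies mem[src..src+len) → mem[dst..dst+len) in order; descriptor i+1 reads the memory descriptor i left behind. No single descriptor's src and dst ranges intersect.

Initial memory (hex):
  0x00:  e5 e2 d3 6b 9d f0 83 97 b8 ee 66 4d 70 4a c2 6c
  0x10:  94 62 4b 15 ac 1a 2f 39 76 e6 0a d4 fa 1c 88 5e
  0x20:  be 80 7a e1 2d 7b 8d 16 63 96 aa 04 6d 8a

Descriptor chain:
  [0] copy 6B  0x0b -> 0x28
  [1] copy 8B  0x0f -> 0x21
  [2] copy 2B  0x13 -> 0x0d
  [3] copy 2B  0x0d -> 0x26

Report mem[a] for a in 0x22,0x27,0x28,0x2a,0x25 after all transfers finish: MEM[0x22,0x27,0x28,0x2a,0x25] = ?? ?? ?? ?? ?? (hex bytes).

#0 dst[0x28+6] := {0x4d,0x70,0x4a,0xc2,0x6c,0x94}
#1 dst[0x21+8] := {0x6c,0x94,0x62,0x4b,0x15,0xac,0x1a,0x2f}
#2 dst[0x0d+2] := {0x15,0xac}
#3 dst[0x26+2] := {0x15,0xac}
query mem[0x22]=0x94, mem[0x27]=0xac, mem[0x28]=0x2f, mem[0x2a]=0x4a, mem[0x25]=0x15

MEM[0x22,0x27,0x28,0x2a,0x25] = 94 ac 2f 4a 15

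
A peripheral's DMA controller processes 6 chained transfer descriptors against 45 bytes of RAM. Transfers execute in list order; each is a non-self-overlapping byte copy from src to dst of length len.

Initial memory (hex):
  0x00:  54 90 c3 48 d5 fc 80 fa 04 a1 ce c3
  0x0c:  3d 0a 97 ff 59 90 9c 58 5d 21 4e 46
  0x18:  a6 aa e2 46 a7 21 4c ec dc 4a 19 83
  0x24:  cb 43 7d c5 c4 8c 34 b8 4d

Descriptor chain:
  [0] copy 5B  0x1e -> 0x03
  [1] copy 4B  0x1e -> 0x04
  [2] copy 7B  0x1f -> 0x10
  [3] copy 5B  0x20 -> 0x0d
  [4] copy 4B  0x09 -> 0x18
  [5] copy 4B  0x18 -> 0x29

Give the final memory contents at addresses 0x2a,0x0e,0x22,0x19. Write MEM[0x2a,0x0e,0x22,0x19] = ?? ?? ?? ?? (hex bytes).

MEM[0x2a,0x0e,0x22,0x19] = ce 4a 19 ce

[0] 0x1e->0x03 len=5 : 4c ec dc 4a 19
[1] 0x1e->0x04 len=4 : 4c ec dc 4a
[2] 0x1f->0x10 len=7 : ec dc 4a 19 83 cb 43
[3] 0x20->0x0d len=5 : dc 4a 19 83 cb
[4] 0x09->0x18 len=4 : a1 ce c3 3d
[5] 0x18->0x29 len=4 : a1 ce c3 3d
query mem[0x2a]=0xce, mem[0x0e]=0x4a, mem[0x22]=0x19, mem[0x19]=0xce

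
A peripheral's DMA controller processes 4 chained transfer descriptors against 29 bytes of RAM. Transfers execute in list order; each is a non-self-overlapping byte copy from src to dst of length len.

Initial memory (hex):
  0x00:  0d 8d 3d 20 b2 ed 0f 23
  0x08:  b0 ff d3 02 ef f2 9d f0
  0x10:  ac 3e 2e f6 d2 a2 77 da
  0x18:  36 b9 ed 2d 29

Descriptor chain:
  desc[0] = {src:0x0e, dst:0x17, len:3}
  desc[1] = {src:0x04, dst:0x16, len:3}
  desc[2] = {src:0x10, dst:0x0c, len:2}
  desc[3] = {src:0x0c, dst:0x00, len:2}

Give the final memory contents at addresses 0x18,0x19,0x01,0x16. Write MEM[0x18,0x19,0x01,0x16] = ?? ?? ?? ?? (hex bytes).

MEM[0x18,0x19,0x01,0x16] = 0f ac 3e b2

D0: mem[0x17..0x19] <- [9d f0 ac]
D1: mem[0x16..0x18] <- [b2 ed 0f]
D2: mem[0x0c..0x0d] <- [ac 3e]
D3: mem[0x00..0x01] <- [ac 3e]
query mem[0x18]=0x0f, mem[0x19]=0xac, mem[0x01]=0x3e, mem[0x16]=0xb2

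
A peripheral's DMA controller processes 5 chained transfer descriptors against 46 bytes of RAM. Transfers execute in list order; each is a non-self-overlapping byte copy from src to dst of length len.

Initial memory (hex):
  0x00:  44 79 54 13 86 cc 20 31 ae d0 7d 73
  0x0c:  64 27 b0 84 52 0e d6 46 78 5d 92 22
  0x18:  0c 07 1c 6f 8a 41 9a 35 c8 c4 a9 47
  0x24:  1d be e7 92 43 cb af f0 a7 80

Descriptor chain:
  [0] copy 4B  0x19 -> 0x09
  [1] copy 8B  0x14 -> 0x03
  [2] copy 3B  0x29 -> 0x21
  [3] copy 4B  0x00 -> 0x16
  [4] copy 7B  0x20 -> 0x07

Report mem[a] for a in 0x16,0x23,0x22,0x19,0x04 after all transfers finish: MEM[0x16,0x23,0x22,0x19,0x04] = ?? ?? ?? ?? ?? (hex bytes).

[0] 0x19->0x09 len=4 : 07 1c 6f 8a
[1] 0x14->0x03 len=8 : 78 5d 92 22 0c 07 1c 6f
[2] 0x29->0x21 len=3 : cb af f0
[3] 0x00->0x16 len=4 : 44 79 54 78
[4] 0x20->0x07 len=7 : c8 cb af f0 1d be e7
query mem[0x16]=0x44, mem[0x23]=0xf0, mem[0x22]=0xaf, mem[0x19]=0x78, mem[0x04]=0x5d

MEM[0x16,0x23,0x22,0x19,0x04] = 44 f0 af 78 5d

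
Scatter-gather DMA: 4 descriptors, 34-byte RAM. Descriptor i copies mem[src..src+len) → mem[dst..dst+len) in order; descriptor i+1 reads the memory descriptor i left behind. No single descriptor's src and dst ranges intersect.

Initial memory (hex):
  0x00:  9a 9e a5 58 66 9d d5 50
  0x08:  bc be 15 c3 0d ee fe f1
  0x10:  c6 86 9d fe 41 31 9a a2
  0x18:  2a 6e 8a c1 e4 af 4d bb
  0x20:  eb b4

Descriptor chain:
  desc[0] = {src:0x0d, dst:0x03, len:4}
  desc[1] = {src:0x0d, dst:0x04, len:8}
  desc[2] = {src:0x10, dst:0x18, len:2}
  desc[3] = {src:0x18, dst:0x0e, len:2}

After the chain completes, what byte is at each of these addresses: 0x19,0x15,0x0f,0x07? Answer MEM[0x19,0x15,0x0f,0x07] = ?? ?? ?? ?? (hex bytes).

#0 dst[0x03+4] := {0xee,0xfe,0xf1,0xc6}
#1 dst[0x04+8] := {0xee,0xfe,0xf1,0xc6,0x86,0x9d,0xfe,0x41}
#2 dst[0x18+2] := {0xc6,0x86}
#3 dst[0x0e+2] := {0xc6,0x86}
query mem[0x19]=0x86, mem[0x15]=0x31, mem[0x0f]=0x86, mem[0x07]=0xc6

MEM[0x19,0x15,0x0f,0x07] = 86 31 86 c6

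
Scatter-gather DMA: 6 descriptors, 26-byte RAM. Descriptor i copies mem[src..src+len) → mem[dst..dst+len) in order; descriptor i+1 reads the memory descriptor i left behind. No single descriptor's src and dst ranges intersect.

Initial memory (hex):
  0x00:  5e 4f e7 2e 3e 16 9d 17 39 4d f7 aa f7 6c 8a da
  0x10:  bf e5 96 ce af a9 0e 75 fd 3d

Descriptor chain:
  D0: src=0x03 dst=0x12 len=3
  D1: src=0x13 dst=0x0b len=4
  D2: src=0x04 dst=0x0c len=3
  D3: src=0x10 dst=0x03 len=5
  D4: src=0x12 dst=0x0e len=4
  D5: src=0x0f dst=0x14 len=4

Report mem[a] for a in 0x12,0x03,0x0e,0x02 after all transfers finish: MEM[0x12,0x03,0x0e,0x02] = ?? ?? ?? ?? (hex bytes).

[0] 0x03->0x12 len=3 : 2e 3e 16
[1] 0x13->0x0b len=4 : 3e 16 a9 0e
[2] 0x04->0x0c len=3 : 3e 16 9d
[3] 0x10->0x03 len=5 : bf e5 2e 3e 16
[4] 0x12->0x0e len=4 : 2e 3e 16 a9
[5] 0x0f->0x14 len=4 : 3e 16 a9 2e
query mem[0x12]=0x2e, mem[0x03]=0xbf, mem[0x0e]=0x2e, mem[0x02]=0xe7

MEM[0x12,0x03,0x0e,0x02] = 2e bf 2e e7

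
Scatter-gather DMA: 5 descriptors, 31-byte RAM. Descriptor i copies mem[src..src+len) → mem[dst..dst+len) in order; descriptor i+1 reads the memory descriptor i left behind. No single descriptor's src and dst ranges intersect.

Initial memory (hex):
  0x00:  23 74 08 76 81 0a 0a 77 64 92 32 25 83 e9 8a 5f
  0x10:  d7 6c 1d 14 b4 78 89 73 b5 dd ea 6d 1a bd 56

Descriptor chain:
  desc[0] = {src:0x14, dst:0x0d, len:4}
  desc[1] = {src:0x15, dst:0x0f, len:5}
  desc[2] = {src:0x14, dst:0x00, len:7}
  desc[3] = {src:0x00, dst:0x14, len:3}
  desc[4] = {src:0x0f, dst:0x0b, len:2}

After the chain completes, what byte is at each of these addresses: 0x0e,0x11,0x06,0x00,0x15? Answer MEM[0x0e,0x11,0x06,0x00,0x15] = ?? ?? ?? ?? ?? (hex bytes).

#0 dst[0x0d+4] := {0xb4,0x78,0x89,0x73}
#1 dst[0x0f+5] := {0x78,0x89,0x73,0xb5,0xdd}
#2 dst[0x00+7] := {0xb4,0x78,0x89,0x73,0xb5,0xdd,0xea}
#3 dst[0x14+3] := {0xb4,0x78,0x89}
#4 dst[0x0b+2] := {0x78,0x89}
query mem[0x0e]=0x78, mem[0x11]=0x73, mem[0x06]=0xea, mem[0x00]=0xb4, mem[0x15]=0x78

MEM[0x0e,0x11,0x06,0x00,0x15] = 78 73 ea b4 78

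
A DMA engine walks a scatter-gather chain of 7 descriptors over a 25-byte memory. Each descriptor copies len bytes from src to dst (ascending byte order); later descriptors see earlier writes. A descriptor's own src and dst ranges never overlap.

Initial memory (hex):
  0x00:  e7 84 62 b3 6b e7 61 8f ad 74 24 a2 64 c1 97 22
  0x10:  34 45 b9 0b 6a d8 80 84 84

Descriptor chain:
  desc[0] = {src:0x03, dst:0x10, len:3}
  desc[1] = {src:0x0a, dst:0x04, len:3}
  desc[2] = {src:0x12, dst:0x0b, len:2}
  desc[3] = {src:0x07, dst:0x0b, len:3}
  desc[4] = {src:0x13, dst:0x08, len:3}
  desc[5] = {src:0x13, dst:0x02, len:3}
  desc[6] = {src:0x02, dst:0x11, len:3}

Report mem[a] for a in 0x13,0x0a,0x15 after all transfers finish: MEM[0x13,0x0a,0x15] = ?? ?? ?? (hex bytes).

MEM[0x13,0x0a,0x15] = d8 d8 d8

  after D0: wrote 3B at 0x10 = b36be7
  after D1: wrote 3B at 0x04 = 24a264
  after D2: wrote 2B at 0x0b = e70b
  after D3: wrote 3B at 0x0b = 8fad74
  after D4: wrote 3B at 0x08 = 0b6ad8
  after D5: wrote 3B at 0x02 = 0b6ad8
  after D6: wrote 3B at 0x11 = 0b6ad8
query mem[0x13]=0xd8, mem[0x0a]=0xd8, mem[0x15]=0xd8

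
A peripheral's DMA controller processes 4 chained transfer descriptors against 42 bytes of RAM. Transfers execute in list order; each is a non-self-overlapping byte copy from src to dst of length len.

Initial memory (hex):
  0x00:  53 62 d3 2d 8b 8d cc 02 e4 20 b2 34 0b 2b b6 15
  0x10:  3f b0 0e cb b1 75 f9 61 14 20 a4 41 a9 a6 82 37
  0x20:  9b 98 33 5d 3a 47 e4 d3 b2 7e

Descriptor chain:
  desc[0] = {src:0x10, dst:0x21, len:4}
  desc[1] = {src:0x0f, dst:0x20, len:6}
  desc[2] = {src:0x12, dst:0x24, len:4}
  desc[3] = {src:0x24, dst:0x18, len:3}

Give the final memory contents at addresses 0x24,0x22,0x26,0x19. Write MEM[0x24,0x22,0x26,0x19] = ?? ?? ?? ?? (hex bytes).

MEM[0x24,0x22,0x26,0x19] = 0e b0 b1 cb

  after D0: wrote 4B at 0x21 = 3fb00ecb
  after D1: wrote 6B at 0x20 = 153fb00ecbb1
  after D2: wrote 4B at 0x24 = 0ecbb175
  after D3: wrote 3B at 0x18 = 0ecbb1
query mem[0x24]=0x0e, mem[0x22]=0xb0, mem[0x26]=0xb1, mem[0x19]=0xcb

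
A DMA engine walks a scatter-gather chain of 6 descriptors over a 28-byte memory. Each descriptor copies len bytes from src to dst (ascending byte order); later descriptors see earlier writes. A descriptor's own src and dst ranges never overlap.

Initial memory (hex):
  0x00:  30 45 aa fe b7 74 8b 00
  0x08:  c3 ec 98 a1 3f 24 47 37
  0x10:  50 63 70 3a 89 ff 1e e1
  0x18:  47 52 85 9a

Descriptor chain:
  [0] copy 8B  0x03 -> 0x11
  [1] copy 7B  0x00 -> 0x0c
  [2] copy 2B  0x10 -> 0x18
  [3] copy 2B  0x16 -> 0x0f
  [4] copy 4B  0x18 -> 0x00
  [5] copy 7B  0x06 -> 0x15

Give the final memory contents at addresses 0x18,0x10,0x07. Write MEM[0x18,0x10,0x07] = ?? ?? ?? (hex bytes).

[0] 0x03->0x11 len=8 : fe b7 74 8b 00 c3 ec 98
[1] 0x00->0x0c len=7 : 30 45 aa fe b7 74 8b
[2] 0x10->0x18 len=2 : b7 74
[3] 0x16->0x0f len=2 : c3 ec
[4] 0x18->0x00 len=4 : b7 74 85 9a
[5] 0x06->0x15 len=7 : 8b 00 c3 ec 98 a1 30
query mem[0x18]=0xec, mem[0x10]=0xec, mem[0x07]=0x00

MEM[0x18,0x10,0x07] = ec ec 00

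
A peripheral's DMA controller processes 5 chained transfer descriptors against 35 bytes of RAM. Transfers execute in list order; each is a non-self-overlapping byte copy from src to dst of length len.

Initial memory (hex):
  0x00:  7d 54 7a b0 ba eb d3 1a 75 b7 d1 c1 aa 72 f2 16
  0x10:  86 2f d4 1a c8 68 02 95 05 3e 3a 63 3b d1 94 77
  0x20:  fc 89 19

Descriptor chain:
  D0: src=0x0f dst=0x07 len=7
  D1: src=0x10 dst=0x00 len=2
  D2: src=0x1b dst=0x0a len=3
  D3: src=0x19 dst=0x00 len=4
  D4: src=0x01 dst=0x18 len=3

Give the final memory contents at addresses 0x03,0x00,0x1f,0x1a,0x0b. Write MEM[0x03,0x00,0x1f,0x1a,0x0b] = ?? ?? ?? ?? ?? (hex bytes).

#0 dst[0x07+7] := {0x16,0x86,0x2f,0xd4,0x1a,0xc8,0x68}
#1 dst[0x00+2] := {0x86,0x2f}
#2 dst[0x0a+3] := {0x63,0x3b,0xd1}
#3 dst[0x00+4] := {0x3e,0x3a,0x63,0x3b}
#4 dst[0x18+3] := {0x3a,0x63,0x3b}
query mem[0x03]=0x3b, mem[0x00]=0x3e, mem[0x1f]=0x77, mem[0x1a]=0x3b, mem[0x0b]=0x3b

MEM[0x03,0x00,0x1f,0x1a,0x0b] = 3b 3e 77 3b 3b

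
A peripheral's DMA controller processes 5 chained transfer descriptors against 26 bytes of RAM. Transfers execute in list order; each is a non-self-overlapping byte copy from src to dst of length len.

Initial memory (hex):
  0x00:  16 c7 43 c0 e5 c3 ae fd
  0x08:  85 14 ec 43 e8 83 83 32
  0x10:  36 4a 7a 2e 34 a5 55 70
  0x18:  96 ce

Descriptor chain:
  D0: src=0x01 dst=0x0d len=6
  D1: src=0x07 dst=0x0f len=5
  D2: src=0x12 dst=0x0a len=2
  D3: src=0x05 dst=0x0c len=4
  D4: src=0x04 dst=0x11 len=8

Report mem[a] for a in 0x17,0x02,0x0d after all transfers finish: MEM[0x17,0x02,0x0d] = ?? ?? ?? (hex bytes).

MEM[0x17,0x02,0x0d] = ec 43 ae

  after D0: wrote 6B at 0x0d = c743c0e5c3ae
  after D1: wrote 5B at 0x0f = fd8514ec43
  after D2: wrote 2B at 0x0a = ec43
  after D3: wrote 4B at 0x0c = c3aefd85
  after D4: wrote 8B at 0x11 = e5c3aefd8514ec43
query mem[0x17]=0xec, mem[0x02]=0x43, mem[0x0d]=0xae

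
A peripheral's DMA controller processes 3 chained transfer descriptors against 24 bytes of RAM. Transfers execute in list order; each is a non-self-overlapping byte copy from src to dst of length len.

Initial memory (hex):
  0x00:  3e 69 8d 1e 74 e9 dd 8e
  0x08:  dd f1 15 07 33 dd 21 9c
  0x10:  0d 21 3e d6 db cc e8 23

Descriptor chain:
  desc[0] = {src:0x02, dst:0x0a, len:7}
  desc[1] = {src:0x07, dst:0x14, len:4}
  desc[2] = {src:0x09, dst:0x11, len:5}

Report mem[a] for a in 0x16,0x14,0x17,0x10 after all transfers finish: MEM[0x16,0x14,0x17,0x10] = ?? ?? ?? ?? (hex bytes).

MEM[0x16,0x14,0x17,0x10] = f1 74 8d dd

[0] 0x02->0x0a len=7 : 8d 1e 74 e9 dd 8e dd
[1] 0x07->0x14 len=4 : 8e dd f1 8d
[2] 0x09->0x11 len=5 : f1 8d 1e 74 e9
query mem[0x16]=0xf1, mem[0x14]=0x74, mem[0x17]=0x8d, mem[0x10]=0xdd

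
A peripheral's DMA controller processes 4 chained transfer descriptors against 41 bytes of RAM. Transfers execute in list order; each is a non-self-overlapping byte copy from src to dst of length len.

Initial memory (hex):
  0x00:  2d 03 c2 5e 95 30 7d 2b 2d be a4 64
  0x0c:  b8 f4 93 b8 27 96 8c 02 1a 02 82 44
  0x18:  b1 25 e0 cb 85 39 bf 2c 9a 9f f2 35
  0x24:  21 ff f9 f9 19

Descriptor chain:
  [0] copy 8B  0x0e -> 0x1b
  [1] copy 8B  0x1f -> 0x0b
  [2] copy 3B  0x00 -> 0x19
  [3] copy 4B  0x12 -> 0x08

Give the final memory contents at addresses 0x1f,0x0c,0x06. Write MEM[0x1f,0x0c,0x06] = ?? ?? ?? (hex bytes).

MEM[0x1f,0x0c,0x06] = 8c 02 7d

D0: mem[0x1b..0x22] <- [93 b8 27 96 8c 02 1a 02]
D1: mem[0x0b..0x12] <- [8c 02 1a 02 35 21 ff f9]
D2: mem[0x19..0x1b] <- [2d 03 c2]
D3: mem[0x08..0x0b] <- [f9 02 1a 02]
query mem[0x1f]=0x8c, mem[0x0c]=0x02, mem[0x06]=0x7d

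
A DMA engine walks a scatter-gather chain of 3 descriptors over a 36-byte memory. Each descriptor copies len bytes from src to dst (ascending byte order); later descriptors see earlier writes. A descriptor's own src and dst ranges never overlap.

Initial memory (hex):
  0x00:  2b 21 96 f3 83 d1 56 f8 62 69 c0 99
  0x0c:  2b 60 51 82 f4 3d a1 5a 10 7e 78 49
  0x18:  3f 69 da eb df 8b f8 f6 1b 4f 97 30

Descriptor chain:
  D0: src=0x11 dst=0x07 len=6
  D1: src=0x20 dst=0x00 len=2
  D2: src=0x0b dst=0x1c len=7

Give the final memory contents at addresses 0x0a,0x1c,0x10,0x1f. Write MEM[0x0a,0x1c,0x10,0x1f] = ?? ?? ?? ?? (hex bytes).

#0 dst[0x07+6] := {0x3d,0xa1,0x5a,0x10,0x7e,0x78}
#1 dst[0x00+2] := {0x1b,0x4f}
#2 dst[0x1c+7] := {0x7e,0x78,0x60,0x51,0x82,0xf4,0x3d}
query mem[0x0a]=0x10, mem[0x1c]=0x7e, mem[0x10]=0xf4, mem[0x1f]=0x51

MEM[0x0a,0x1c,0x10,0x1f] = 10 7e f4 51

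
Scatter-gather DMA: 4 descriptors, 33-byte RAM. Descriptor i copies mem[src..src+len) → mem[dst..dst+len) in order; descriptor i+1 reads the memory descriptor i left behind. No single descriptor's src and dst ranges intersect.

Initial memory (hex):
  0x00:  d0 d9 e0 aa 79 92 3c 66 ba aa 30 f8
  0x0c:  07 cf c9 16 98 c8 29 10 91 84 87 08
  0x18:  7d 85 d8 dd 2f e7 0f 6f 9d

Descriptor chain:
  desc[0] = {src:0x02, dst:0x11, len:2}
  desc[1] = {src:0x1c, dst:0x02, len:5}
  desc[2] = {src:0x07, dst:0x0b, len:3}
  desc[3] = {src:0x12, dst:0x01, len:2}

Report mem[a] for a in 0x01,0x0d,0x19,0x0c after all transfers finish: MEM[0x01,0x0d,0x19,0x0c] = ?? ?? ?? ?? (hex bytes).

MEM[0x01,0x0d,0x19,0x0c] = aa aa 85 ba

D0: mem[0x11..0x12] <- [e0 aa]
D1: mem[0x02..0x06] <- [2f e7 0f 6f 9d]
D2: mem[0x0b..0x0d] <- [66 ba aa]
D3: mem[0x01..0x02] <- [aa 10]
query mem[0x01]=0xaa, mem[0x0d]=0xaa, mem[0x19]=0x85, mem[0x0c]=0xba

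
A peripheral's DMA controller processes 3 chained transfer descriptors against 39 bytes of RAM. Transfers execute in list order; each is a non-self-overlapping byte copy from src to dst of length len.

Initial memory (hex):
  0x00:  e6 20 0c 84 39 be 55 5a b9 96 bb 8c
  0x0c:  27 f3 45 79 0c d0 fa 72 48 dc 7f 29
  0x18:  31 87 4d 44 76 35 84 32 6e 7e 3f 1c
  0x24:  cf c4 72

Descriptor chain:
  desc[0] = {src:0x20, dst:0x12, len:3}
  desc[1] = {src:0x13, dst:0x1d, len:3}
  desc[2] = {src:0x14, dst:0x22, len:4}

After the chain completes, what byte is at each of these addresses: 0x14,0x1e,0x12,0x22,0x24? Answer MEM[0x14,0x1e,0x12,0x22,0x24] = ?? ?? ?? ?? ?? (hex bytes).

MEM[0x14,0x1e,0x12,0x22,0x24] = 3f 3f 6e 3f 7f

D0: mem[0x12..0x14] <- [6e 7e 3f]
D1: mem[0x1d..0x1f] <- [7e 3f dc]
D2: mem[0x22..0x25] <- [3f dc 7f 29]
query mem[0x14]=0x3f, mem[0x1e]=0x3f, mem[0x12]=0x6e, mem[0x22]=0x3f, mem[0x24]=0x7f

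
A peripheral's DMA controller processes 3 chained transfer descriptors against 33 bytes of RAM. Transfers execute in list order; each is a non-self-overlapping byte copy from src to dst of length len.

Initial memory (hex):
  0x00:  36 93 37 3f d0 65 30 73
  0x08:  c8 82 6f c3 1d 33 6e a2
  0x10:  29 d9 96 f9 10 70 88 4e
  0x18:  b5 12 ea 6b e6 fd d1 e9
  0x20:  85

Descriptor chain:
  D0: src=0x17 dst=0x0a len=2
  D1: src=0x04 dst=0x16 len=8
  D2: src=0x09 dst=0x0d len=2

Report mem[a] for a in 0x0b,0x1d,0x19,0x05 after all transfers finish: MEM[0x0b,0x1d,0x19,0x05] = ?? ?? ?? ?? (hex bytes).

MEM[0x0b,0x1d,0x19,0x05] = b5 b5 73 65

[0] 0x17->0x0a len=2 : 4e b5
[1] 0x04->0x16 len=8 : d0 65 30 73 c8 82 4e b5
[2] 0x09->0x0d len=2 : 82 4e
query mem[0x0b]=0xb5, mem[0x1d]=0xb5, mem[0x19]=0x73, mem[0x05]=0x65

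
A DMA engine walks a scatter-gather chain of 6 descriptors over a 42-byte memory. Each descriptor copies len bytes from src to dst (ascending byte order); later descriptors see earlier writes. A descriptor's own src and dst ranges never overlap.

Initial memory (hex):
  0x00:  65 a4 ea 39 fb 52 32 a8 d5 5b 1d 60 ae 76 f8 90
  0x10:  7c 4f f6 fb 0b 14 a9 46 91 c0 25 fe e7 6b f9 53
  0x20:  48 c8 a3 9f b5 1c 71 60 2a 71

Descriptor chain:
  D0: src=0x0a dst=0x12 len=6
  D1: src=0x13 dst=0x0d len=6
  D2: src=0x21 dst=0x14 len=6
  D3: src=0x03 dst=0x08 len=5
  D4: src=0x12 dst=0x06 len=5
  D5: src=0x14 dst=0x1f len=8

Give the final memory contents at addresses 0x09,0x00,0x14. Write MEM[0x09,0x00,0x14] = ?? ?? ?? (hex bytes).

#0 dst[0x12+6] := {0x1d,0x60,0xae,0x76,0xf8,0x90}
#1 dst[0x0d+6] := {0x60,0xae,0x76,0xf8,0x90,0x91}
#2 dst[0x14+6] := {0xc8,0xa3,0x9f,0xb5,0x1c,0x71}
#3 dst[0x08+5] := {0x39,0xfb,0x52,0x32,0xa8}
#4 dst[0x06+5] := {0x91,0x60,0xc8,0xa3,0x9f}
#5 dst[0x1f+8] := {0xc8,0xa3,0x9f,0xb5,0x1c,0x71,0x25,0xfe}
query mem[0x09]=0xa3, mem[0x00]=0x65, mem[0x14]=0xc8

MEM[0x09,0x00,0x14] = a3 65 c8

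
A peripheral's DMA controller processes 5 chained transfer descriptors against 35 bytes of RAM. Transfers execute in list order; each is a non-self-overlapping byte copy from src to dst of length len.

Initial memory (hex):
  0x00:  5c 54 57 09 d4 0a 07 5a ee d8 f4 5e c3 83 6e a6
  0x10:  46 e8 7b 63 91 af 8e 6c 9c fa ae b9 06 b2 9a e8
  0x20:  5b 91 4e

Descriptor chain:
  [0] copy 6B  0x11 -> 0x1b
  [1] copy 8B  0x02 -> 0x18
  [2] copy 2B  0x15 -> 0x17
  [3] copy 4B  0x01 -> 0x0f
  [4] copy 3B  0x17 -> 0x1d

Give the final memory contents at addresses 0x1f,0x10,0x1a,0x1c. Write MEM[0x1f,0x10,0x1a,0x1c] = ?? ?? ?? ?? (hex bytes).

MEM[0x1f,0x10,0x1a,0x1c] = 09 57 d4 07

  after D0: wrote 6B at 0x1b = e87b6391af8e
  after D1: wrote 8B at 0x18 = 5709d40a075aeed8
  after D2: wrote 2B at 0x17 = af8e
  after D3: wrote 4B at 0x0f = 545709d4
  after D4: wrote 3B at 0x1d = af8e09
query mem[0x1f]=0x09, mem[0x10]=0x57, mem[0x1a]=0xd4, mem[0x1c]=0x07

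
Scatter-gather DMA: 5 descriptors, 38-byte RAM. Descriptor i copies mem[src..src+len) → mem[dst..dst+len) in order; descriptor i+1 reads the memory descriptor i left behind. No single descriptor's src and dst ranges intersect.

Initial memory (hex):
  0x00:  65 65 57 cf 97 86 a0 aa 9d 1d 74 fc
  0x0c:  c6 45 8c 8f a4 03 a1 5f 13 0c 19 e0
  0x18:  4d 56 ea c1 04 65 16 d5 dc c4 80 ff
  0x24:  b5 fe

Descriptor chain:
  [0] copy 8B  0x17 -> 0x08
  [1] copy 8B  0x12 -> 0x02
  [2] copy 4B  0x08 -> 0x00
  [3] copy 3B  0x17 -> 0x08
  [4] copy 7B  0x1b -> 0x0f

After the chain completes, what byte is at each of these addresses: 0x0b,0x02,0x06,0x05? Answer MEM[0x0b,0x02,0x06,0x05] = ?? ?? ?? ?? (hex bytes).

MEM[0x0b,0x02,0x06,0x05] = ea 56 19 0c

  after D0: wrote 8B at 0x08 = e04d56eac1046516
  after D1: wrote 8B at 0x02 = a15f130c19e04d56
  after D2: wrote 4B at 0x00 = 4d5656ea
  after D3: wrote 3B at 0x08 = e04d56
  after D4: wrote 7B at 0x0f = c1046516d5dcc4
query mem[0x0b]=0xea, mem[0x02]=0x56, mem[0x06]=0x19, mem[0x05]=0x0c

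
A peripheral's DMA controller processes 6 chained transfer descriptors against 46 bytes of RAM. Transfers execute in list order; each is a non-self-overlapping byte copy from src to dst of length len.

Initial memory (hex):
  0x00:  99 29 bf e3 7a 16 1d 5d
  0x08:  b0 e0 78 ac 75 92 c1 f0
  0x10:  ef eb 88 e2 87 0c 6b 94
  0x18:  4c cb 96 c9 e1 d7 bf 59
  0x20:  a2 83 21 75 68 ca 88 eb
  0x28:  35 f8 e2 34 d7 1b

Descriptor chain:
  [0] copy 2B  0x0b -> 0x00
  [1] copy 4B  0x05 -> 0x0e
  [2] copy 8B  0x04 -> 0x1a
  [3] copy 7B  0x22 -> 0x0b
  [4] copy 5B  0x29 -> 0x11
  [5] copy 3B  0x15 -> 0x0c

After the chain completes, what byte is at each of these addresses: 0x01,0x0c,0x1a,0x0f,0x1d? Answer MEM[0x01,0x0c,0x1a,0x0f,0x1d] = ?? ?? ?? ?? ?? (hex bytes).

MEM[0x01,0x0c,0x1a,0x0f,0x1d] = 75 1b 7a 88 5d

#0 dst[0x00+2] := {0xac,0x75}
#1 dst[0x0e+4] := {0x16,0x1d,0x5d,0xb0}
#2 dst[0x1a+8] := {0x7a,0x16,0x1d,0x5d,0xb0,0xe0,0x78,0xac}
#3 dst[0x0b+7] := {0x21,0x75,0x68,0xca,0x88,0xeb,0x35}
#4 dst[0x11+5] := {0xf8,0xe2,0x34,0xd7,0x1b}
#5 dst[0x0c+3] := {0x1b,0x6b,0x94}
query mem[0x01]=0x75, mem[0x0c]=0x1b, mem[0x1a]=0x7a, mem[0x0f]=0x88, mem[0x1d]=0x5d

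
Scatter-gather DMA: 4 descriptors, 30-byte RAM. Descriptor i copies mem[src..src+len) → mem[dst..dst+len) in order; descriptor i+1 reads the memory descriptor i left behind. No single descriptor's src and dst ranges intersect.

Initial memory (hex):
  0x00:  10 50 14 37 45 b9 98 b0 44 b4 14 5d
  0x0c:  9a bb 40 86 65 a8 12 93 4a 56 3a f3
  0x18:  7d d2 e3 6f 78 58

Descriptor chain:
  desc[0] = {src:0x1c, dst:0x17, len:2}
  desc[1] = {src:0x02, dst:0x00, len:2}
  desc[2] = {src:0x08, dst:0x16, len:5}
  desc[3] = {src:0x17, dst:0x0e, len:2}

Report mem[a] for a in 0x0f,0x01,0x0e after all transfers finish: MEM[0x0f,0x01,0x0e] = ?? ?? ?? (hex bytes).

MEM[0x0f,0x01,0x0e] = 14 37 b4

#0 dst[0x17+2] := {0x78,0x58}
#1 dst[0x00+2] := {0x14,0x37}
#2 dst[0x16+5] := {0x44,0xb4,0x14,0x5d,0x9a}
#3 dst[0x0e+2] := {0xb4,0x14}
query mem[0x0f]=0x14, mem[0x01]=0x37, mem[0x0e]=0xb4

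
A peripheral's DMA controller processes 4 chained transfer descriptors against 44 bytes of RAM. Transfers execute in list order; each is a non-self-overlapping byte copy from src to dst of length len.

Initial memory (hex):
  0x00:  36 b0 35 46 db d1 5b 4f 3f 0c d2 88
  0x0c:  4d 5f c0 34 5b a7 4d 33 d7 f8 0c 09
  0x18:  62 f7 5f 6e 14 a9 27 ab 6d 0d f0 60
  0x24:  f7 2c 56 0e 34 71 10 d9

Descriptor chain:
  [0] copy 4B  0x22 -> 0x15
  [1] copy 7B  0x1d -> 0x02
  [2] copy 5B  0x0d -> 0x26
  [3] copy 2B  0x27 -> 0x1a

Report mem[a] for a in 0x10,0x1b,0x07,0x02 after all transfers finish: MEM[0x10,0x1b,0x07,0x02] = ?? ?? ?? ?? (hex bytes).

MEM[0x10,0x1b,0x07,0x02] = 5b 34 f0 a9

D0: mem[0x15..0x18] <- [f0 60 f7 2c]
D1: mem[0x02..0x08] <- [a9 27 ab 6d 0d f0 60]
D2: mem[0x26..0x2a] <- [5f c0 34 5b a7]
D3: mem[0x1a..0x1b] <- [c0 34]
query mem[0x10]=0x5b, mem[0x1b]=0x34, mem[0x07]=0xf0, mem[0x02]=0xa9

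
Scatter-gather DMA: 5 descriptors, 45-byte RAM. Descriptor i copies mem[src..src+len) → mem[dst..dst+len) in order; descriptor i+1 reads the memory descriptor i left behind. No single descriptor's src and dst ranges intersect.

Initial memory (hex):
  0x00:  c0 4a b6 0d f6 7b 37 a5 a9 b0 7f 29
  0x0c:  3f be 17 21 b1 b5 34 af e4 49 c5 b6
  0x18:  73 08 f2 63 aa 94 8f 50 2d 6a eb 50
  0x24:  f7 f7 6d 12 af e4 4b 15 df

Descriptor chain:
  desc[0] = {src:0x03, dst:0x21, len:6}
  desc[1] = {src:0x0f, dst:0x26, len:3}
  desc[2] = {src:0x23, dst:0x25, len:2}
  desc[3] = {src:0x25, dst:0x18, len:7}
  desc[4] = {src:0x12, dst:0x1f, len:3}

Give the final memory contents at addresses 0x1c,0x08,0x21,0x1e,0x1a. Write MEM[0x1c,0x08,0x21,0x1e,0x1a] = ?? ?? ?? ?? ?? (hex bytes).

[0] 0x03->0x21 len=6 : 0d f6 7b 37 a5 a9
[1] 0x0f->0x26 len=3 : 21 b1 b5
[2] 0x23->0x25 len=2 : 7b 37
[3] 0x25->0x18 len=7 : 7b 37 b1 b5 e4 4b 15
[4] 0x12->0x1f len=3 : 34 af e4
query mem[0x1c]=0xe4, mem[0x08]=0xa9, mem[0x21]=0xe4, mem[0x1e]=0x15, mem[0x1a]=0xb1

MEM[0x1c,0x08,0x21,0x1e,0x1a] = e4 a9 e4 15 b1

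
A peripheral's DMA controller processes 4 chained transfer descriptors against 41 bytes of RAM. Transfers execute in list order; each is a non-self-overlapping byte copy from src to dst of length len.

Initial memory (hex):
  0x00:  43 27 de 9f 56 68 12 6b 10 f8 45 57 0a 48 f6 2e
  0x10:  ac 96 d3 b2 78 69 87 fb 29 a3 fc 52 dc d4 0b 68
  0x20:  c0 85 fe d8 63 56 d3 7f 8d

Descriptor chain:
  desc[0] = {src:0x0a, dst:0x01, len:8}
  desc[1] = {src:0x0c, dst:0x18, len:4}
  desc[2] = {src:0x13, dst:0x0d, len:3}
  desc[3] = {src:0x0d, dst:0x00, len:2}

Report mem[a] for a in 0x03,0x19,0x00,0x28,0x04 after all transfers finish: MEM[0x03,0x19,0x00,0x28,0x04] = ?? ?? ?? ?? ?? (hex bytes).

#0 dst[0x01+8] := {0x45,0x57,0x0a,0x48,0xf6,0x2e,0xac,0x96}
#1 dst[0x18+4] := {0x0a,0x48,0xf6,0x2e}
#2 dst[0x0d+3] := {0xb2,0x78,0x69}
#3 dst[0x00+2] := {0xb2,0x78}
query mem[0x03]=0x0a, mem[0x19]=0x48, mem[0x00]=0xb2, mem[0x28]=0x8d, mem[0x04]=0x48

MEM[0x03,0x19,0x00,0x28,0x04] = 0a 48 b2 8d 48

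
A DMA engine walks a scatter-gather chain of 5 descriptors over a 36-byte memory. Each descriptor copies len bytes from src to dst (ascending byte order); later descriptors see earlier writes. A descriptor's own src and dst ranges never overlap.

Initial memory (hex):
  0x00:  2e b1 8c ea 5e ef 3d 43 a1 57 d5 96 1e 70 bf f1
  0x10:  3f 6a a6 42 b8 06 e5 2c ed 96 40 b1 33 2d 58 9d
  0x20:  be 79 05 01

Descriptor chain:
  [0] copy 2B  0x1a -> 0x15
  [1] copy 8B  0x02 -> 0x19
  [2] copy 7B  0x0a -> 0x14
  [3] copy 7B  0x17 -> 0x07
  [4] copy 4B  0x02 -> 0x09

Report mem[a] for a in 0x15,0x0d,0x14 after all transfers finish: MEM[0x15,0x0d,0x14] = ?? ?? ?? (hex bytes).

MEM[0x15,0x0d,0x14] = 96 3d d5

[0] 0x1a->0x15 len=2 : 40 b1
[1] 0x02->0x19 len=8 : 8c ea 5e ef 3d 43 a1 57
[2] 0x0a->0x14 len=7 : d5 96 1e 70 bf f1 3f
[3] 0x17->0x07 len=7 : 70 bf f1 3f 5e ef 3d
[4] 0x02->0x09 len=4 : 8c ea 5e ef
query mem[0x15]=0x96, mem[0x0d]=0x3d, mem[0x14]=0xd5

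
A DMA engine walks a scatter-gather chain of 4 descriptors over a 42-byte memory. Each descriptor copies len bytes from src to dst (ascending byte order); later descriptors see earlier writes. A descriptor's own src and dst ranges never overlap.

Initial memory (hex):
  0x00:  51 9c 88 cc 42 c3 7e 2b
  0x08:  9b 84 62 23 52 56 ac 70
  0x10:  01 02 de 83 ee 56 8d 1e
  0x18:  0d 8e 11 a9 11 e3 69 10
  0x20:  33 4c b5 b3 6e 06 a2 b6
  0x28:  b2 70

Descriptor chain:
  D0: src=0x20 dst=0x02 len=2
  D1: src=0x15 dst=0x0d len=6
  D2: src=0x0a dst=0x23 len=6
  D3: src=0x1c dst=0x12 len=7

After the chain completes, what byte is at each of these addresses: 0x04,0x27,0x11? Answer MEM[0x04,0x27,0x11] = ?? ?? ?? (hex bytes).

  after D0: wrote 2B at 0x02 = 334c
  after D1: wrote 6B at 0x0d = 568d1e0d8e11
  after D2: wrote 6B at 0x23 = 622352568d1e
  after D3: wrote 7B at 0x12 = 11e36910334cb5
query mem[0x04]=0x42, mem[0x27]=0x8d, mem[0x11]=0x8e

MEM[0x04,0x27,0x11] = 42 8d 8e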